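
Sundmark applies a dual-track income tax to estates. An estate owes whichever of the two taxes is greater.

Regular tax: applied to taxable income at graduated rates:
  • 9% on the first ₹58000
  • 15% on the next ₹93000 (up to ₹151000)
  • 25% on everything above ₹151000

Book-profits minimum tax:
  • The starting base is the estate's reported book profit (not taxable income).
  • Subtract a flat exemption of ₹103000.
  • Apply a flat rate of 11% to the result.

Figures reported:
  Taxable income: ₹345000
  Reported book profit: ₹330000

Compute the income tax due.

₹67670

Book-profits minimum tax:
  Base (reported book profit): ₹330000
  Less exemption ₹103000 → base ₹227000
  ₹227000 × 11% = ₹24970

Regular tax:
  ₹58000 × 9% = ₹5220
  ₹93000 × 15% = ₹13950
  ₹194000 × 25% = ₹48500
  → ₹67670

₹67670 > ₹24970, so the regular tax governs.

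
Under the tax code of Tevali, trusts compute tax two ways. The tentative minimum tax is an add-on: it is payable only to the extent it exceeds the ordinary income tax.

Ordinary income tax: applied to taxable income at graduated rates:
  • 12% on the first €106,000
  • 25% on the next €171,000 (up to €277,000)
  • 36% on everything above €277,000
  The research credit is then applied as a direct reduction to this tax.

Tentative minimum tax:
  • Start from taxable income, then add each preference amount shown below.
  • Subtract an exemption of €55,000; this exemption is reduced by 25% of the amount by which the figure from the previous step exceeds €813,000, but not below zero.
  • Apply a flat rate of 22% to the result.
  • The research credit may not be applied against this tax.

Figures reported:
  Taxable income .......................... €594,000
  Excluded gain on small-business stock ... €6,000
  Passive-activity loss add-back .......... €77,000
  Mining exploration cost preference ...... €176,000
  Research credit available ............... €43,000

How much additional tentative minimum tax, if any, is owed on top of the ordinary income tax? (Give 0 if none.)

Ordinary income tax:
  €106,000 × 12% = €12,720
  €171,000 × 25% = €42,750
  €317,000 × 36% = €114,120
  → €169,590
  Less research credit €43,000 → €126,590

Tentative minimum tax:
  Adjusted income: €594,000 + €6,000 + €77,000 + €176,000 = €853,000
  Exemption: €55,000 − 25% × (€853,000 − €813,000) = €55,000 − €10,000 = €45,000
  Base: €853,000 − €45,000 = €808,000
  €808,000 × 22% = €177,760

Excess of tentative minimum tax over ordinary income tax: €177,760 − €126,590 = €51,170.

€51,170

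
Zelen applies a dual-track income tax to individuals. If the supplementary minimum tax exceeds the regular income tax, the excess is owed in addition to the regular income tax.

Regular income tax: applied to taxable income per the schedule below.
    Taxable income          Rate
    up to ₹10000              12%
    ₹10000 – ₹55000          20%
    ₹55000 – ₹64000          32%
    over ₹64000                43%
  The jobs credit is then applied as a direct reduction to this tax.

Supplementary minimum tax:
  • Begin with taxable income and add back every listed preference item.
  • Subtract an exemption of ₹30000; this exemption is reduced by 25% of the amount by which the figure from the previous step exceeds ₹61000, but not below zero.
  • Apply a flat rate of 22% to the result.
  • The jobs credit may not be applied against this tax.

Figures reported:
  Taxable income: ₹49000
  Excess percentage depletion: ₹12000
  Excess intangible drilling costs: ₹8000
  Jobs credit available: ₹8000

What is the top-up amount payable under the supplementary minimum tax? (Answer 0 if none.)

₹8020

Regular income tax:
  ₹10000 × 12% = ₹1200
  ₹39000 × 20% = ₹7800
  → ₹9000
  Less jobs credit ₹8000 → ₹1000

Supplementary minimum tax:
  Adjusted income: ₹49000 + ₹12000 + ₹8000 = ₹69000
  Exemption: ₹30000 − 25% × (₹69000 − ₹61000) = ₹30000 − ₹2000 = ₹28000
  Base: ₹69000 − ₹28000 = ₹41000
  ₹41000 × 22% = ₹9020

Excess of supplementary minimum tax over regular income tax: ₹9020 − ₹1000 = ₹8020.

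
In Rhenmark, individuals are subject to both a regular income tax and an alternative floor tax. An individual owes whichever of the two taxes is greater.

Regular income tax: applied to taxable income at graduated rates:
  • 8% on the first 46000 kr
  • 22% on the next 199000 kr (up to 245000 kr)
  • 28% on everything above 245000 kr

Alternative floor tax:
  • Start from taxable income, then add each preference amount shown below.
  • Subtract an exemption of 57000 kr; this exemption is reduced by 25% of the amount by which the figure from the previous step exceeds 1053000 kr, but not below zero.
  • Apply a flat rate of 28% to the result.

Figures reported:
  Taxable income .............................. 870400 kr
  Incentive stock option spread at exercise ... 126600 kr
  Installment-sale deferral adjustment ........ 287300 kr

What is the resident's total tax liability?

359604 kr

Alternative floor tax:
  Adjusted income: 870400 kr + 126600 kr + 287300 kr = 1284300 kr
  Exemption: 25% × (1284300 kr − 1053000 kr) = 57825 kr ≥ 57000 kr, so the exemption is fully phased out
  Base: 1284300 kr − 0 kr = 1284300 kr
  1284300 kr × 28% = 359604 kr

Regular income tax:
  46000 kr × 8% = 3680 kr
  199000 kr × 22% = 43780 kr
  625400 kr × 28% = 175112 kr
  → 222572 kr

359604 kr > 222572 kr, so the alternative floor tax is the binding amount.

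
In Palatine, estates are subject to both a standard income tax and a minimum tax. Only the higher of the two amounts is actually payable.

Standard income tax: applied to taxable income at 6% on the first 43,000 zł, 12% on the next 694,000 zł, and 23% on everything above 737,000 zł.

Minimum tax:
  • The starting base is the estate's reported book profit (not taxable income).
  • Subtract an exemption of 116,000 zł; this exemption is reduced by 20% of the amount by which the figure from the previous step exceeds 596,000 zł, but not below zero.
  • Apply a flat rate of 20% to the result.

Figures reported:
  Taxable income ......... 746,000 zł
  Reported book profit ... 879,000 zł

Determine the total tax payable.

Standard income tax:
  43,000 zł × 6% = 2,580 zł
  694,000 zł × 12% = 83,280 zł
  9,000 zł × 23% = 2,070 zł
  → 87,930 zł

Minimum tax:
  Base (reported book profit): 879,000 zł
  Exemption: 116,000 zł − 20% × (879,000 zł − 596,000 zł) = 116,000 zł − 56,600 zł = 59,400 zł
  Base: 879,000 zł − 59,400 zł = 819,600 zł
  819,600 zł × 20% = 163,920 zł

163,920 zł > 87,930 zł, so the minimum tax is the binding amount.

163,920 zł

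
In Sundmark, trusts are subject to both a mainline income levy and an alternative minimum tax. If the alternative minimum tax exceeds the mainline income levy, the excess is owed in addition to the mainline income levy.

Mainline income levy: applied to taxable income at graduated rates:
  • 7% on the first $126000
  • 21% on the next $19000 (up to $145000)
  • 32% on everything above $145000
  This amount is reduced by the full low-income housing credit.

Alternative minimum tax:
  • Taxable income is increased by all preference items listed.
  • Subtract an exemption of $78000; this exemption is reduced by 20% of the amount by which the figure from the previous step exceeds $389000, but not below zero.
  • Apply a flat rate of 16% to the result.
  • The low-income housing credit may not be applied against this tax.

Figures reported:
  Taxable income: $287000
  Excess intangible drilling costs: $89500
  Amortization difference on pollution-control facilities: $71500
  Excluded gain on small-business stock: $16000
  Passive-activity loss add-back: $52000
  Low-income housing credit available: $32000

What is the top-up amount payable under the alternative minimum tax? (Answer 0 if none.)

Alternative minimum tax:
  Adjusted income: $287000 + $89500 + $71500 + $16000 + $52000 = $516000
  Exemption: $78000 − 20% × ($516000 − $389000) = $78000 − $25400 = $52600
  Base: $516000 − $52600 = $463400
  $463400 × 16% = $74144

Mainline income levy:
  $126000 × 7% = $8820
  $19000 × 21% = $3990
  $142000 × 32% = $45440
  → $58250
  Less low-income housing credit $32000 → $26250

Excess of alternative minimum tax over mainline income levy: $74144 − $26250 = $47894.

$47894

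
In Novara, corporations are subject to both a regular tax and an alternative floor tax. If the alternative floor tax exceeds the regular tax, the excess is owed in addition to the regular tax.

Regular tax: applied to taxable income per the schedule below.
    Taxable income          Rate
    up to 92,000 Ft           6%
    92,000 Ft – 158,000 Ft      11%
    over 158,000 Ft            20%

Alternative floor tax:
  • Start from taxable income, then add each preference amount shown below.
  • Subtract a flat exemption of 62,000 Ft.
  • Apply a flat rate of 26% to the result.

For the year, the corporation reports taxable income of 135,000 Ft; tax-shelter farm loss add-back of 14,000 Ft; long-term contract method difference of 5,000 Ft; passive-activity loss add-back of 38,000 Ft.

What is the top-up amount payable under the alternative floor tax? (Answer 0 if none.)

23,550 Ft

Regular tax:
  92,000 Ft × 6% = 5,520 Ft
  43,000 Ft × 11% = 4,730 Ft
  → 10,250 Ft

Alternative floor tax:
  Adjusted income: 135,000 Ft + 14,000 Ft + 5,000 Ft + 38,000 Ft = 192,000 Ft
  Less exemption 62,000 Ft → base 130,000 Ft
  130,000 Ft × 26% = 33,800 Ft

Excess of alternative floor tax over regular tax: 33,800 Ft − 10,250 Ft = 23,550 Ft.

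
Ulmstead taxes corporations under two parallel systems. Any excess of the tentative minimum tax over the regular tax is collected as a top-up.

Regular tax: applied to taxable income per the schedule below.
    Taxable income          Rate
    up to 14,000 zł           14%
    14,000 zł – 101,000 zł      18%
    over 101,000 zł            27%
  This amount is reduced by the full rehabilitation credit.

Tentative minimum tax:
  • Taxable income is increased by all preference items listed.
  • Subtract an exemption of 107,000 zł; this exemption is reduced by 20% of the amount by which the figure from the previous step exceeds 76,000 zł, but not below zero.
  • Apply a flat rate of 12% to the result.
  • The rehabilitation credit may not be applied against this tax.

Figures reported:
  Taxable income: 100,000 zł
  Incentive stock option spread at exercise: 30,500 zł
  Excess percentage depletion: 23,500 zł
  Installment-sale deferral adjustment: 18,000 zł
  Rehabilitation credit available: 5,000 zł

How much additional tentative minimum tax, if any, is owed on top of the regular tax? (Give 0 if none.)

Tentative minimum tax:
  Adjusted income: 100,000 zł + 30,500 zł + 23,500 zł + 18,000 zł = 172,000 zł
  Exemption: 107,000 zł − 20% × (172,000 zł − 76,000 zł) = 107,000 zł − 19,200 zł = 87,800 zł
  Base: 172,000 zł − 87,800 zł = 84,200 zł
  84,200 zł × 12% = 10,104 zł

Regular tax:
  14,000 zł × 14% = 1,960 zł
  86,000 zł × 18% = 15,480 zł
  → 17,440 zł
  Less rehabilitation credit 5,000 zł → 12,440 zł

10,104 zł ≤ 12,440 zł, so no add-on is due.

0 zł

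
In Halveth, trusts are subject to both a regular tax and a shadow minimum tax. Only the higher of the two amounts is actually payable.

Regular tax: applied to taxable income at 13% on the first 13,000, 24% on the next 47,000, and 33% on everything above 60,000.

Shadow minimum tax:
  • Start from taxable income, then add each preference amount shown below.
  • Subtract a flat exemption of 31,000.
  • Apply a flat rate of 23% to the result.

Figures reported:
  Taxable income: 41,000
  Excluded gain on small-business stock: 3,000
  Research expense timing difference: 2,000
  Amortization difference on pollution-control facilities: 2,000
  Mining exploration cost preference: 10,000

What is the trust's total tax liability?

8,410

Shadow minimum tax:
  Adjusted income: 41,000 + 3,000 + 2,000 + 2,000 + 10,000 = 58,000
  Less exemption 31,000 → base 27,000
  27,000 × 23% = 6,210

Regular tax:
  13,000 × 13% = 1,690
  28,000 × 24% = 6,720
  → 8,410

8,410 > 6,210, so the regular tax governs.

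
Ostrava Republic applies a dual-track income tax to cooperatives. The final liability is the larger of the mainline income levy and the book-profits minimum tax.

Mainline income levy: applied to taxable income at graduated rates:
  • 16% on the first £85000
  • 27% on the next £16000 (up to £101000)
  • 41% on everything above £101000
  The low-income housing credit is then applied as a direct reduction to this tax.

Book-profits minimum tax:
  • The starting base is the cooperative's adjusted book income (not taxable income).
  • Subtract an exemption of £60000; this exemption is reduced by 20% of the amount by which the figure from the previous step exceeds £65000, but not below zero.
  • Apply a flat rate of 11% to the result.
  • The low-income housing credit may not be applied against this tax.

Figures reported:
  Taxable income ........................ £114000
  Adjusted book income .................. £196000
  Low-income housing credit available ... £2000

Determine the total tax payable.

£21250

Book-profits minimum tax:
  Base (adjusted book income): £196000
  Exemption: £60000 − 20% × (£196000 − £65000) = £60000 − £26200 = £33800
  Base: £196000 − £33800 = £162200
  £162200 × 11% = £17842

Mainline income levy:
  £85000 × 16% = £13600
  £16000 × 27% = £4320
  £13000 × 41% = £5330
  → £23250
  Less low-income housing credit £2000 → £21250

£21250 > £17842, so the mainline income levy governs.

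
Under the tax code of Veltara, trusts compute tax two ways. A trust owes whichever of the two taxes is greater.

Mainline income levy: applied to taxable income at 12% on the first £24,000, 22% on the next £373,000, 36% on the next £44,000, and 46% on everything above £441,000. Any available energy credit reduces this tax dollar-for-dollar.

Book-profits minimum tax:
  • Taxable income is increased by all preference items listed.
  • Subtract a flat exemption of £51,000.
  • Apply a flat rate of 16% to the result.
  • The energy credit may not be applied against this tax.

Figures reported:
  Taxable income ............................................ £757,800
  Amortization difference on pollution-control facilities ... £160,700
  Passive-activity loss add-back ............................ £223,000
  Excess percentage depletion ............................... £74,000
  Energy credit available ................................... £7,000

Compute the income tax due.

£239,508

Book-profits minimum tax:
  Adjusted income: £757,800 + £160,700 + £223,000 + £74,000 = £1,215,500
  Less exemption £51,000 → base £1,164,500
  £1,164,500 × 16% = £186,320

Mainline income levy:
  £24,000 × 12% = £2,880
  £373,000 × 22% = £82,060
  £44,000 × 36% = £15,840
  £316,800 × 46% = £145,728
  → £246,508
  Less energy credit £7,000 → £239,508

£239,508 > £186,320, so the mainline income levy governs.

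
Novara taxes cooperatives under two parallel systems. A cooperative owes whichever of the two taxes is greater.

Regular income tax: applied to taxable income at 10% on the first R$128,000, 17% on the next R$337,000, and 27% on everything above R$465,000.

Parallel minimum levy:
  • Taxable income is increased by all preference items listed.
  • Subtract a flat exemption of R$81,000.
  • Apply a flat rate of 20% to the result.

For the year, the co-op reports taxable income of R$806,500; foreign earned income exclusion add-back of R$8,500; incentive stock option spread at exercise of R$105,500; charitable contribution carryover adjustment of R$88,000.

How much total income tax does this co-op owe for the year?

Regular income tax:
  R$128,000 × 10% = R$12,800
  R$337,000 × 17% = R$57,290
  R$341,500 × 27% = R$92,205
  → R$162,295

Parallel minimum levy:
  Adjusted income: R$806,500 + R$8,500 + R$105,500 + R$88,000 = R$1,008,500
  Less exemption R$81,000 → base R$927,500
  R$927,500 × 20% = R$185,500

R$185,500 > R$162,295, so the parallel minimum levy is the binding amount.

R$185,500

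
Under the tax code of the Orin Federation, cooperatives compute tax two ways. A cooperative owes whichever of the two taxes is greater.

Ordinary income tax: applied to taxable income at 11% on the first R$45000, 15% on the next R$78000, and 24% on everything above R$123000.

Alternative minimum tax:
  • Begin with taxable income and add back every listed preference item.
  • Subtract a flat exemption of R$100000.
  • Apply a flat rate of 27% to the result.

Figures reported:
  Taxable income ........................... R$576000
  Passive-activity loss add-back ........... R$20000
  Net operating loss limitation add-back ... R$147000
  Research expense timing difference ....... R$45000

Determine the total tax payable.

Ordinary income tax:
  R$45000 × 11% = R$4950
  R$78000 × 15% = R$11700
  R$453000 × 24% = R$108720
  → R$125370

Alternative minimum tax:
  Adjusted income: R$576000 + R$20000 + R$147000 + R$45000 = R$788000
  Less exemption R$100000 → base R$688000
  R$688000 × 27% = R$185760

R$185760 > R$125370, so the alternative minimum tax is the binding amount.

R$185760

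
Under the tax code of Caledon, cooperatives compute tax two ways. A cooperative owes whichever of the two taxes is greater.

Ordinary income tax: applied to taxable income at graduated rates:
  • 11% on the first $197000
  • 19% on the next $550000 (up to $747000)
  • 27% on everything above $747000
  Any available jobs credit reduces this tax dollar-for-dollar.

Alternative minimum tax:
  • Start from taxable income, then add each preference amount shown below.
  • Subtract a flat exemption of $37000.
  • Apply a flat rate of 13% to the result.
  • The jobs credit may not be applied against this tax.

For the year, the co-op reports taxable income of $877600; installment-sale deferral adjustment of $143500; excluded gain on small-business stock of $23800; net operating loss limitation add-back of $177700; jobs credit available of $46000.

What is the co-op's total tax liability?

Alternative minimum tax:
  Adjusted income: $877600 + $143500 + $23800 + $177700 = $1222600
  Less exemption $37000 → base $1185600
  $1185600 × 13% = $154128

Ordinary income tax:
  $197000 × 11% = $21670
  $550000 × 19% = $104500
  $130600 × 27% = $35262
  → $161432
  Less jobs credit $46000 → $115432

$154128 > $115432, so the alternative minimum tax is the binding amount.

$154128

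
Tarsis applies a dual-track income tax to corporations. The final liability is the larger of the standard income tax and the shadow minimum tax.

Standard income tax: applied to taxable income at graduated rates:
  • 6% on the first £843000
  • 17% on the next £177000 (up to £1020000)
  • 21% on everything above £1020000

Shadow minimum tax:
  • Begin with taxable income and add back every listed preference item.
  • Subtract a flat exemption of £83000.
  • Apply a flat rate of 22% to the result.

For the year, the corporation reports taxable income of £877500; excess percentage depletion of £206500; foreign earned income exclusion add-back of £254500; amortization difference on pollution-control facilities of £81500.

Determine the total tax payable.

£294140

Standard income tax:
  £843000 × 6% = £50580
  £34500 × 17% = £5865
  → £56445

Shadow minimum tax:
  Adjusted income: £877500 + £206500 + £254500 + £81500 = £1420000
  Less exemption £83000 → base £1337000
  £1337000 × 22% = £294140

£294140 > £56445, so the shadow minimum tax is the binding amount.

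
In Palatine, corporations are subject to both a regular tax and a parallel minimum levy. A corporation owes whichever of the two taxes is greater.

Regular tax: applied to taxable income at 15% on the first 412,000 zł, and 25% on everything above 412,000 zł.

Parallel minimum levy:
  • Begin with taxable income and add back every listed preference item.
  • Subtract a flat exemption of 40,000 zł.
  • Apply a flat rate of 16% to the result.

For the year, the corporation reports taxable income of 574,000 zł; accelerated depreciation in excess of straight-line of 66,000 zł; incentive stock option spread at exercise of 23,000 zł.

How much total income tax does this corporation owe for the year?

102,300 zł

Parallel minimum levy:
  Adjusted income: 574,000 zł + 66,000 zł + 23,000 zł = 663,000 zł
  Less exemption 40,000 zł → base 623,000 zł
  623,000 zł × 16% = 99,680 zł

Regular tax:
  412,000 zł × 15% = 61,800 zł
  162,000 zł × 25% = 40,500 zł
  → 102,300 zł

102,300 zł > 99,680 zł, so the regular tax governs.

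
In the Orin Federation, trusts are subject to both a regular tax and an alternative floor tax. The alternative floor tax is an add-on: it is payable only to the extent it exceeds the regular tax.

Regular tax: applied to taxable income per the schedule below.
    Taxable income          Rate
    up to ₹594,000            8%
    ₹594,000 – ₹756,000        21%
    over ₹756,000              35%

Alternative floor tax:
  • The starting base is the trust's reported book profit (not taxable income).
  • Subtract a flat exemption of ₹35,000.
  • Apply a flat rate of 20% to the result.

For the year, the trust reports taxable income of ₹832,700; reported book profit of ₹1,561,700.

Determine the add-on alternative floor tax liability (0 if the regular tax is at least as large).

₹196,955

Alternative floor tax:
  Base (reported book profit): ₹1,561,700
  Less exemption ₹35,000 → base ₹1,526,700
  ₹1,526,700 × 20% = ₹305,340

Regular tax:
  ₹594,000 × 8% = ₹47,520
  ₹162,000 × 21% = ₹34,020
  ₹76,700 × 35% = ₹26,845
  → ₹108,385

Excess of alternative floor tax over regular tax: ₹305,340 − ₹108,385 = ₹196,955.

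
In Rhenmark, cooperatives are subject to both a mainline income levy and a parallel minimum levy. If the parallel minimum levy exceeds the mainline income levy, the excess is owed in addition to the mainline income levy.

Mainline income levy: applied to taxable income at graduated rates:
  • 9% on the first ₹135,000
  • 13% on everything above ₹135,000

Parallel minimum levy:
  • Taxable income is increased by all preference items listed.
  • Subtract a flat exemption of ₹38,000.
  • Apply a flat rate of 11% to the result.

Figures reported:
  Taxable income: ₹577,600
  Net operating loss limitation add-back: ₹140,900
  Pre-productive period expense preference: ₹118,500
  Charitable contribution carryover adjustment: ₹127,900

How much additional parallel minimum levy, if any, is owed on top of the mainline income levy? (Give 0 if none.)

Parallel minimum levy:
  Adjusted income: ₹577,600 + ₹140,900 + ₹118,500 + ₹127,900 = ₹964,900
  Less exemption ₹38,000 → base ₹926,900
  ₹926,900 × 11% = ₹101,959

Mainline income levy:
  ₹135,000 × 9% = ₹12,150
  ₹442,600 × 13% = ₹57,538
  → ₹69,688

Excess of parallel minimum levy over mainline income levy: ₹101,959 − ₹69,688 = ₹32,271.

₹32,271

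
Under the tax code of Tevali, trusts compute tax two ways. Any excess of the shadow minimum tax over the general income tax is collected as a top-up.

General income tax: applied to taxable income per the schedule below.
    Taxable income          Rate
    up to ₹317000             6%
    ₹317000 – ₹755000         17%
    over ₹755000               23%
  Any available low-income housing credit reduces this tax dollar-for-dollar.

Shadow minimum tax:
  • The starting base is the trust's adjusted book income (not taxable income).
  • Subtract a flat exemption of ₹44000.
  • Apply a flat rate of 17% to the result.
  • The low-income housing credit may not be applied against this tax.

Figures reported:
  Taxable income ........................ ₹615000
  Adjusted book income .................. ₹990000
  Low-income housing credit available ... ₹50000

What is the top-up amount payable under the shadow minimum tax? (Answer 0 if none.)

₹141140

Shadow minimum tax:
  Base (adjusted book income): ₹990000
  Less exemption ₹44000 → base ₹946000
  ₹946000 × 17% = ₹160820

General income tax:
  ₹317000 × 6% = ₹19020
  ₹298000 × 17% = ₹50660
  → ₹69680
  Less low-income housing credit ₹50000 → ₹19680

Excess of shadow minimum tax over general income tax: ₹160820 − ₹19680 = ₹141140.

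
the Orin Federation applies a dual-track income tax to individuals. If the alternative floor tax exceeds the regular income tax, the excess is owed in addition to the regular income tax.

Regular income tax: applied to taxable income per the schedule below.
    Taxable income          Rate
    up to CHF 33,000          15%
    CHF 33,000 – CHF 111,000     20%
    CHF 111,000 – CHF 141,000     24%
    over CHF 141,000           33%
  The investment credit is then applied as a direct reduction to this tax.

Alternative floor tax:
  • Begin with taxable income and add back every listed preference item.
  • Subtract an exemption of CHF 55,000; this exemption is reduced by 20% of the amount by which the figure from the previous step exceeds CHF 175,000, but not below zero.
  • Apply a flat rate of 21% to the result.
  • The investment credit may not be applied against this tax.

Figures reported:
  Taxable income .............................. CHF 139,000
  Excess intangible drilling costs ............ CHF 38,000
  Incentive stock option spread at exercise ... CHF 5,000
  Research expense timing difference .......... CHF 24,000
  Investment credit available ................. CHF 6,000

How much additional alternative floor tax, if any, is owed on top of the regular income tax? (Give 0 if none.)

CHF 11,742

Alternative floor tax:
  Adjusted income: CHF 139,000 + CHF 38,000 + CHF 5,000 + CHF 24,000 = CHF 206,000
  Exemption: CHF 55,000 − 20% × (CHF 206,000 − CHF 175,000) = CHF 55,000 − CHF 6,200 = CHF 48,800
  Base: CHF 206,000 − CHF 48,800 = CHF 157,200
  CHF 157,200 × 21% = CHF 33,012

Regular income tax:
  CHF 33,000 × 15% = CHF 4,950
  CHF 78,000 × 20% = CHF 15,600
  CHF 28,000 × 24% = CHF 6,720
  → CHF 27,270
  Less investment credit CHF 6,000 → CHF 21,270

Excess of alternative floor tax over regular income tax: CHF 33,012 − CHF 21,270 = CHF 11,742.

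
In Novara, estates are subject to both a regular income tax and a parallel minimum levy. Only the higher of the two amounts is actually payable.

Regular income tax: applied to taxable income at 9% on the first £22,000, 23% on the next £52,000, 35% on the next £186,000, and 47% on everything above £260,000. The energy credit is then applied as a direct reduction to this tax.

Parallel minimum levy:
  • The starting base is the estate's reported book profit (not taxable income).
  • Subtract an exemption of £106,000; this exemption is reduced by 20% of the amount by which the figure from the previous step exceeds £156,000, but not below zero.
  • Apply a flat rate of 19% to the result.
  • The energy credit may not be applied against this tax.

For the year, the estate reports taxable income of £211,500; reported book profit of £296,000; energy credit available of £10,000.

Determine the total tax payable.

£52,065

Parallel minimum levy:
  Base (reported book profit): £296,000
  Exemption: £106,000 − 20% × (£296,000 − £156,000) = £106,000 − £28,000 = £78,000
  Base: £296,000 − £78,000 = £218,000
  £218,000 × 19% = £41,420

Regular income tax:
  £22,000 × 9% = £1,980
  £52,000 × 23% = £11,960
  £137,500 × 35% = £48,125
  → £62,065
  Less energy credit £10,000 → £52,065

£52,065 > £41,420, so the regular income tax governs.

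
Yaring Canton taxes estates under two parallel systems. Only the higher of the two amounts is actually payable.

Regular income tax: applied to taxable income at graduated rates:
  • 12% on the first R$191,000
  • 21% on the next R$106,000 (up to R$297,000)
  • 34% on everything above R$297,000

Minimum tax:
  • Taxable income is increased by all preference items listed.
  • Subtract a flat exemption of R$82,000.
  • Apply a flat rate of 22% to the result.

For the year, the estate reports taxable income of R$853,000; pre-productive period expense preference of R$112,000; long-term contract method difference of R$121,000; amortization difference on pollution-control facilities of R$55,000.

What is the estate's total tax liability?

R$234,220

Regular income tax:
  R$191,000 × 12% = R$22,920
  R$106,000 × 21% = R$22,260
  R$556,000 × 34% = R$189,040
  → R$234,220

Minimum tax:
  Adjusted income: R$853,000 + R$112,000 + R$121,000 + R$55,000 = R$1,141,000
  Less exemption R$82,000 → base R$1,059,000
  R$1,059,000 × 22% = R$232,980

R$234,220 > R$232,980, so the regular income tax governs.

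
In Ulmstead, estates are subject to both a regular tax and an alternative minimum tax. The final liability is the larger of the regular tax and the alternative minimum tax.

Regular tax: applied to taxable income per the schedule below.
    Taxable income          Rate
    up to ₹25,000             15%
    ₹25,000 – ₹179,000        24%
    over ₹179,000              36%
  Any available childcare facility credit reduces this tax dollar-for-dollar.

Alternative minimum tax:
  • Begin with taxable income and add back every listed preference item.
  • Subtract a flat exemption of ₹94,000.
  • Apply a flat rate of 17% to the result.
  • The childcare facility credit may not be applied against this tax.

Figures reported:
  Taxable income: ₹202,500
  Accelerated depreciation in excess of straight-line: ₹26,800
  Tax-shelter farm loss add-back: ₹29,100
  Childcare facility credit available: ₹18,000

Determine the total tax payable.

₹31,170

Regular tax:
  ₹25,000 × 15% = ₹3,750
  ₹154,000 × 24% = ₹36,960
  ₹23,500 × 36% = ₹8,460
  → ₹49,170
  Less childcare facility credit ₹18,000 → ₹31,170

Alternative minimum tax:
  Adjusted income: ₹202,500 + ₹26,800 + ₹29,100 = ₹258,400
  Less exemption ₹94,000 → base ₹164,400
  ₹164,400 × 17% = ₹27,948

₹31,170 > ₹27,948, so the regular tax governs.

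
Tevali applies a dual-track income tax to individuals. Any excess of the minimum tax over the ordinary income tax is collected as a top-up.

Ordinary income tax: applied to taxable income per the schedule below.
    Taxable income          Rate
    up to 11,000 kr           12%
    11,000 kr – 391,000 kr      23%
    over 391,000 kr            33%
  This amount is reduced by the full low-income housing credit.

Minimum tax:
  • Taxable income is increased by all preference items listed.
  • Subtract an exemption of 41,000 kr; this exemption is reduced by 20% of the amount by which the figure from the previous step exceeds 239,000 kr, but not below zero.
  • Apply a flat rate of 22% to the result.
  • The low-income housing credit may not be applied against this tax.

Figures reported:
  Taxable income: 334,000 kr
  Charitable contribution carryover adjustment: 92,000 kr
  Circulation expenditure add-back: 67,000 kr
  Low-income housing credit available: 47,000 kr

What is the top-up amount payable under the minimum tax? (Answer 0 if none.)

79,850 kr

Ordinary income tax:
  11,000 kr × 12% = 1,320 kr
  323,000 kr × 23% = 74,290 kr
  → 75,610 kr
  Less low-income housing credit 47,000 kr → 28,610 kr

Minimum tax:
  Adjusted income: 334,000 kr + 92,000 kr + 67,000 kr = 493,000 kr
  Exemption: 20% × (493,000 kr − 239,000 kr) = 50,800 kr ≥ 41,000 kr, so the exemption is fully phased out
  Base: 493,000 kr − 0 kr = 493,000 kr
  493,000 kr × 22% = 108,460 kr

Excess of minimum tax over ordinary income tax: 108,460 kr − 28,610 kr = 79,850 kr.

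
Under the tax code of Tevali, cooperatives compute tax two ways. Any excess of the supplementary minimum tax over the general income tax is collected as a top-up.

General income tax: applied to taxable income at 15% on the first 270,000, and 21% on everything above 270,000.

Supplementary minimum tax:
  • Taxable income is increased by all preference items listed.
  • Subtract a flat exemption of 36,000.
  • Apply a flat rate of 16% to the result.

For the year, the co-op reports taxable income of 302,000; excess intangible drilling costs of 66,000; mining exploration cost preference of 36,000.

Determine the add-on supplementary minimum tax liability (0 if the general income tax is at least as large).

11,660

Supplementary minimum tax:
  Adjusted income: 302,000 + 66,000 + 36,000 = 404,000
  Less exemption 36,000 → base 368,000
  368,000 × 16% = 58,880

General income tax:
  270,000 × 15% = 40,500
  32,000 × 21% = 6,720
  → 47,220

Excess of supplementary minimum tax over general income tax: 58,880 − 47,220 = 11,660.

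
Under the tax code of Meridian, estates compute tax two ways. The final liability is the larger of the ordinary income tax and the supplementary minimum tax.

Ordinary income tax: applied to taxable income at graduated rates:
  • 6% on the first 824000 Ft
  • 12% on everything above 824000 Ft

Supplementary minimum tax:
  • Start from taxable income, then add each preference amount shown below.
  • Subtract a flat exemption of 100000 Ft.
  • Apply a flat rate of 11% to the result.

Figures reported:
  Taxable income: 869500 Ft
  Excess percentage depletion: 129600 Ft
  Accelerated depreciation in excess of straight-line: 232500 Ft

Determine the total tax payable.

Supplementary minimum tax:
  Adjusted income: 869500 Ft + 129600 Ft + 232500 Ft = 1231600 Ft
  Less exemption 100000 Ft → base 1131600 Ft
  1131600 Ft × 11% = 124476 Ft

Ordinary income tax:
  824000 Ft × 6% = 49440 Ft
  45500 Ft × 12% = 5460 Ft
  → 54900 Ft

124476 Ft > 54900 Ft, so the supplementary minimum tax is the binding amount.

124476 Ft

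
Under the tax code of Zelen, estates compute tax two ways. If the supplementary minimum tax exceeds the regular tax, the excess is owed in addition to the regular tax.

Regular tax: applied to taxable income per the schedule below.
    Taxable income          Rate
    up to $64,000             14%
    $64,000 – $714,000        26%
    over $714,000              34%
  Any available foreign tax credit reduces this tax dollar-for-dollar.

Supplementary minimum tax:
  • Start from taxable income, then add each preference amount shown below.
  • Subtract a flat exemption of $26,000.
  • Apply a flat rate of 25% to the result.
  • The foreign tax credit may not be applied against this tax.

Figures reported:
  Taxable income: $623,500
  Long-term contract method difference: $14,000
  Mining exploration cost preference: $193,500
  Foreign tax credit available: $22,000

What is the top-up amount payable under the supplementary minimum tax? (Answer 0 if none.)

$68,820

Regular tax:
  $64,000 × 14% = $8,960
  $559,500 × 26% = $145,470
  → $154,430
  Less foreign tax credit $22,000 → $132,430

Supplementary minimum tax:
  Adjusted income: $623,500 + $14,000 + $193,500 = $831,000
  Less exemption $26,000 → base $805,000
  $805,000 × 25% = $201,250

Excess of supplementary minimum tax over regular tax: $201,250 − $132,430 = $68,820.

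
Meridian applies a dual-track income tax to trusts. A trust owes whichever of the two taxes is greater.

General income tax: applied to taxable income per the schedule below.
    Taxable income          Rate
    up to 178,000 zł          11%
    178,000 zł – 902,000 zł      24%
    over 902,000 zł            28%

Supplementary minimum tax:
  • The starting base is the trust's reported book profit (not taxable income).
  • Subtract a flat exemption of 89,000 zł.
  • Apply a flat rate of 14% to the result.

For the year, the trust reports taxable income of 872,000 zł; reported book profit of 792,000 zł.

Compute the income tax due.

186,140 zł

Supplementary minimum tax:
  Base (reported book profit): 792,000 zł
  Less exemption 89,000 zł → base 703,000 zł
  703,000 zł × 14% = 98,420 zł

General income tax:
  178,000 zł × 11% = 19,580 zł
  694,000 zł × 24% = 166,560 zł
  → 186,140 zł

186,140 zł > 98,420 zł, so the general income tax governs.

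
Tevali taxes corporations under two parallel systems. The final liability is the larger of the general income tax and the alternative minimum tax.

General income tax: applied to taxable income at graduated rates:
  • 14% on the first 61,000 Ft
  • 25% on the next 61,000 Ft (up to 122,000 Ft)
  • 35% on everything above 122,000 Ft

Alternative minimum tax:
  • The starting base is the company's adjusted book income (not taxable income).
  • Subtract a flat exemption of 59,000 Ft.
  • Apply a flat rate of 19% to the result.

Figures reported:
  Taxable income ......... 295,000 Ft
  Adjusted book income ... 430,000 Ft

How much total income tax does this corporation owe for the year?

84,340 Ft

General income tax:
  61,000 Ft × 14% = 8,540 Ft
  61,000 Ft × 25% = 15,250 Ft
  173,000 Ft × 35% = 60,550 Ft
  → 84,340 Ft

Alternative minimum tax:
  Base (adjusted book income): 430,000 Ft
  Less exemption 59,000 Ft → base 371,000 Ft
  371,000 Ft × 19% = 70,490 Ft

84,340 Ft > 70,490 Ft, so the general income tax governs.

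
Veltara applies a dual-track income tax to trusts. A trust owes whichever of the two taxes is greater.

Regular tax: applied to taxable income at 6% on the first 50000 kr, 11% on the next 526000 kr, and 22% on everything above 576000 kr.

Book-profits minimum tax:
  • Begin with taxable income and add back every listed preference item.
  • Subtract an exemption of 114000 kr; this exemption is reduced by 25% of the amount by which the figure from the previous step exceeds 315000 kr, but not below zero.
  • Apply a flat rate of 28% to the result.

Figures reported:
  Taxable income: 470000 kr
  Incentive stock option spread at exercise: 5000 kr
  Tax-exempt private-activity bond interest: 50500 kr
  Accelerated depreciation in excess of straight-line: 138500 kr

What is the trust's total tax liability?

Regular tax:
  50000 kr × 6% = 3000 kr
  420000 kr × 11% = 46200 kr
  → 49200 kr

Book-profits minimum tax:
  Adjusted income: 470000 kr + 5000 kr + 50500 kr + 138500 kr = 664000 kr
  Exemption: 114000 kr − 25% × (664000 kr − 315000 kr) = 114000 kr − 87250 kr = 26750 kr
  Base: 664000 kr − 26750 kr = 637250 kr
  637250 kr × 28% = 178430 kr

178430 kr > 49200 kr, so the book-profits minimum tax is the binding amount.

178430 kr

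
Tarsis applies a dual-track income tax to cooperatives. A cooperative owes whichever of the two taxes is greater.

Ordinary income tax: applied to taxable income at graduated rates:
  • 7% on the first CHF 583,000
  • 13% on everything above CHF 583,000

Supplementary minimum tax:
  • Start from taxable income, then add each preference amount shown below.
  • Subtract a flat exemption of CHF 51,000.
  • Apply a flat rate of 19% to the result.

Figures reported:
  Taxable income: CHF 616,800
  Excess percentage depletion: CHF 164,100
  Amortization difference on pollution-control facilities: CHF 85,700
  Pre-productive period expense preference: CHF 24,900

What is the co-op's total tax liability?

Ordinary income tax:
  CHF 583,000 × 7% = CHF 40,810
  CHF 33,800 × 13% = CHF 4,394
  → CHF 45,204

Supplementary minimum tax:
  Adjusted income: CHF 616,800 + CHF 164,100 + CHF 85,700 + CHF 24,900 = CHF 891,500
  Less exemption CHF 51,000 → base CHF 840,500
  CHF 840,500 × 19% = CHF 159,695

CHF 159,695 > CHF 45,204, so the supplementary minimum tax is the binding amount.

CHF 159,695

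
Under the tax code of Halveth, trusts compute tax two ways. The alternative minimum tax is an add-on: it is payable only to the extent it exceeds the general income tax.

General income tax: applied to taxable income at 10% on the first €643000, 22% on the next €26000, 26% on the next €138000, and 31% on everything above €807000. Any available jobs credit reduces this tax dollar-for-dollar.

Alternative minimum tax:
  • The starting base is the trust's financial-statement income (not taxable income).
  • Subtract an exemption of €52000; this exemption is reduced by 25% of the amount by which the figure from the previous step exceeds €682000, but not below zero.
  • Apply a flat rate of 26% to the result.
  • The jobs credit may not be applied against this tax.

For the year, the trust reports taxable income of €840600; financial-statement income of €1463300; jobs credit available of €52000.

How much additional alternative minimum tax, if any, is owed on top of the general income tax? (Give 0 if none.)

Alternative minimum tax:
  Base (financial-statement income): €1463300
  Exemption: 25% × (€1463300 − €682000) = €195325 ≥ €52000, so the exemption is fully phased out
  Base: €1463300 − €0 = €1463300
  €1463300 × 26% = €380458

General income tax:
  €643000 × 10% = €64300
  €26000 × 22% = €5720
  €138000 × 26% = €35880
  €33600 × 31% = €10416
  → €116316
  Less jobs credit €52000 → €64316

Excess of alternative minimum tax over general income tax: €380458 − €64316 = €316142.

€316142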